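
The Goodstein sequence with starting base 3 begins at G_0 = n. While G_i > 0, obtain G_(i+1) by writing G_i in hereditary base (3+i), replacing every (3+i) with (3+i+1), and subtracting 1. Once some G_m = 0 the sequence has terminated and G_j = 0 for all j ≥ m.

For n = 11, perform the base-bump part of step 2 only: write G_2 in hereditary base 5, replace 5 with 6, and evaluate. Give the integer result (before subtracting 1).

(0) 11|_3 = 3^2 + 2 ↦ 4^2 + 2|_4 = 18 ⇒ 17
(1) 17|_4 = 4^2 + 1 ↦ 5^2 + 1|_5 = 26 ⇒ 25
(2) 25|_5 = 5^2 ↦ 6^2|_6 = 36 ⇒ 35

36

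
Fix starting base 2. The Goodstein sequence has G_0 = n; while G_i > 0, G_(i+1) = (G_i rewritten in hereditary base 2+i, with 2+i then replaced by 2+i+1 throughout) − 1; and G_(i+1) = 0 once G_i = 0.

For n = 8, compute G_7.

i=0: 8 = 2^(2 + 1) (b=2); 2→3: 3^(3 + 1) = 81; 81−1 = 80
i=1: 80 = 2·3^3 + 2·3^2 + 2·3 + 2 (b=3); 3→4: 2·4^4 + 2·4^2 + 2·4 + 2 = 554; 554−1 = 553
i=2: 553 = 2·4^4 + 2·4^2 + 2·4 + 1 (b=4); 4→5: 2·5^5 + 2·5^2 + 2·5 + 1 = 6311; 6311−1 = 6310
i=3: 6310 = 2·5^5 + 2·5^2 + 2·5 (b=5); 5→6: 2·6^6 + 2·6^2 + 2·6 = 93396; 93396−1 = 93395
i=4: 93395 = 2·6^6 + 2·6^2 + 6 + 5 (b=6); 6→7: 2·7^7 + 2·7^2 + 7 + 5 = 1647196; 1647196−1 = 1647195
i=5: 1647195 = 2·7^7 + 2·7^2 + 7 + 4 (b=7); 7→8: 2·8^8 + 2·8^2 + 8 + 4 = 33554572; 33554572−1 = 33554571
i=6: 33554571 = 2·8^8 + 2·8^2 + 8 + 3 (b=8); 8→9: 2·9^9 + 2·9^2 + 9 + 3 = 774841152; 774841152−1 = 774841151
i=7: 774841151 = 2·9^9 + 2·9^2 + 9 + 2 (b=9); 9→10: 2·10^10 + 2·10^2 + 10 + 2 = 20000000212; 20000000212−1 = 20000000211

774841151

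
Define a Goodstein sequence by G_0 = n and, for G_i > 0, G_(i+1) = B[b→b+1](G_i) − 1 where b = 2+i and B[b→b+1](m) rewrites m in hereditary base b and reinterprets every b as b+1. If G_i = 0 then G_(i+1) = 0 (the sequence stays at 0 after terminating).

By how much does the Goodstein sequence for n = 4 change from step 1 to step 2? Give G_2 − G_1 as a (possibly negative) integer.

step 0: 4 = 2^2; sub 3 for 2: 3^3; = 27; G_1 = 27−1 = 26
step 1: 26 = 2·3^2 + 2·3 + 2; sub 4 for 3: 2·4^2 + 2·4 + 2; = 42; G_2 = 42−1 = 41

15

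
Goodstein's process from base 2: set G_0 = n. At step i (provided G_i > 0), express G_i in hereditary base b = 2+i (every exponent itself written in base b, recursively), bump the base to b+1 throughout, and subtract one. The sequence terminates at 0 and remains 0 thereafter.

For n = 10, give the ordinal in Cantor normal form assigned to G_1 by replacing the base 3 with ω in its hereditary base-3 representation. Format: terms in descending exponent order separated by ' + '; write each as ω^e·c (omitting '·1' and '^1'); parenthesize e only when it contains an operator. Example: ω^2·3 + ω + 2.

G_0 = 10. HB_2(10) = 2^(2 + 1) + 2. Bump = 84. G_1 = 83.
G_1 = 83. HB_3(83) = 3^(3 + 1) + 2. Bump = 1026. G_2 = 1025.

ω^(ω + 1) + 2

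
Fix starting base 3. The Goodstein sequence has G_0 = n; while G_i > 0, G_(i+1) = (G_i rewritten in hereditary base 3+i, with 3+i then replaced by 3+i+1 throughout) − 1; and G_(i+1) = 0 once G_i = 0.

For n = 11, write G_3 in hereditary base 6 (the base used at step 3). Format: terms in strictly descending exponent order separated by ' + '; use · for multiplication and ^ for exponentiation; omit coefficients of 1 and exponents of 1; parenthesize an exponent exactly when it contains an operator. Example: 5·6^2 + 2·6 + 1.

i=0: 11 = 3^2 + 2 (b=3); 3→4: 4^2 + 2 = 18; 18−1 = 17
i=1: 17 = 4^2 + 1 (b=4); 4→5: 5^2 + 1 = 26; 26−1 = 25
i=2: 25 = 5^2 (b=5); 5→6: 6^2 = 36; 36−1 = 35
i=3: 35 = 5·6 + 5 (b=6); 6→7: 5·7 + 5 = 40; 40−1 = 39

5·6 + 5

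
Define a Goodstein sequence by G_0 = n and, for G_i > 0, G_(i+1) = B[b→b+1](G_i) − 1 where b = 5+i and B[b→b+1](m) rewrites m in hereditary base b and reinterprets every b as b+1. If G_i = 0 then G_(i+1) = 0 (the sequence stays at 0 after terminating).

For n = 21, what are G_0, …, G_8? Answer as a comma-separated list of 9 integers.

step 0: 21 = 4·5 + 1; sub 6 for 5: 4·6 + 1; = 25; G_1 = 25−1 = 24
step 1: 24 = 4·6; sub 7 for 6: 4·7; = 28; G_2 = 28−1 = 27
step 2: 27 = 3·7 + 6; sub 8 for 7: 3·8 + 6; = 30; G_3 = 30−1 = 29
step 3: 29 = 3·8 + 5; sub 9 for 8: 3·9 + 5; = 32; G_4 = 32−1 = 31
step 4: 31 = 3·9 + 4; sub 10 for 9: 3·10 + 4; = 34; G_5 = 34−1 = 33
step 5: 33 = 3·10 + 3; sub 11 for 10: 3·11 + 3; = 36; G_6 = 36−1 = 35
step 6: 35 = 3·11 + 2; sub 12 for 11: 3·12 + 2; = 38; G_7 = 38−1 = 37
step 7: 37 = 3·12 + 1; sub 13 for 12: 3·13 + 1; = 40; G_8 = 40−1 = 39

21, 24, 27, 29, 31, 33, 35, 37, 39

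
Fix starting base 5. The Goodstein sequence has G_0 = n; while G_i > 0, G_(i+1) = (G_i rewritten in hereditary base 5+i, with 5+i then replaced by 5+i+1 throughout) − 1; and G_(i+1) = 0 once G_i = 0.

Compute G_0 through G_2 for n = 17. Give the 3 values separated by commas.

17, 19, 21

(0) 17|_5 = 3·5 + 2 ↦ 3·6 + 2|_6 = 20 ⇒ 19
(1) 19|_6 = 3·6 + 1 ↦ 3·7 + 1|_7 = 22 ⇒ 21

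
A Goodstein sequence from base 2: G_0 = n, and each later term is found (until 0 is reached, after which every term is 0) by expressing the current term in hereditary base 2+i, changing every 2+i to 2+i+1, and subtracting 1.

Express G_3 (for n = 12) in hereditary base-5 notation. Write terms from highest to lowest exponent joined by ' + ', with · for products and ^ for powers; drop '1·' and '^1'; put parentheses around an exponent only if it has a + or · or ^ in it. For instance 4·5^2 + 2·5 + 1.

(0) 12|_2 = 2^(2 + 1) + 2^2 ↦ 3^(3 + 1) + 3^3|_3 = 108 ⇒ 107
(1) 107|_3 = 3^(3 + 1) + 2·3^2 + 2·3 + 2 ↦ 4^(4 + 1) + 2·4^2 + 2·4 + 2|_4 = 1066 ⇒ 1065
(2) 1065|_4 = 4^(4 + 1) + 2·4^2 + 2·4 + 1 ↦ 5^(5 + 1) + 2·5^2 + 2·5 + 1|_5 = 15686 ⇒ 15685
(3) 15685|_5 = 5^(5 + 1) + 2·5^2 + 2·5 ↦ 6^(6 + 1) + 2·6^2 + 2·6|_6 = 280020 ⇒ 280019

5^(5 + 1) + 2·5^2 + 2·5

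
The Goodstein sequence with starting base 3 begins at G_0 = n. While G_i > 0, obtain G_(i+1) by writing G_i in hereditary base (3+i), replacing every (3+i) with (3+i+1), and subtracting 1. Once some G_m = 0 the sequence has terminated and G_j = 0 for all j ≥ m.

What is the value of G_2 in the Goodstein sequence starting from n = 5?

5

base 3: 5 = 3 + 2; at 4: 4 + 2 = 6; next = 5
base 4: 5 = 4 + 1; at 5: 5 + 1 = 6; next = 5
base 5: 5 = 5; at 6: 6 = 6; next = 5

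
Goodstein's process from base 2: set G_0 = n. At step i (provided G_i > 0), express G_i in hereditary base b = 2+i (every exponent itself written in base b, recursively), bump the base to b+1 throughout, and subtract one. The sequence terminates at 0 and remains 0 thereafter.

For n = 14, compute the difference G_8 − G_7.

96513439003

base 2: 14 = 2^(2 + 1) + 2^2 + 2; at 3: 3^(3 + 1) + 3^3 + 3 = 111; next = 110
base 3: 110 = 3^(3 + 1) + 3^3 + 2; at 4: 4^(4 + 1) + 4^4 + 2 = 1282; next = 1281
base 4: 1281 = 4^(4 + 1) + 4^4 + 1; at 5: 5^(5 + 1) + 5^5 + 1 = 18751; next = 18750
base 5: 18750 = 5^(5 + 1) + 5^5; at 6: 6^(6 + 1) + 6^6 = 326592; next = 326591
base 6: 326591 = 6^(6 + 1) + 5·6^5 + 5·6^4 + 5·6^3 + 5·6^2 + 5·6 + 5; at 7: 7^(7 + 1) + 5·7^5 + 5·7^4 + 5·7^3 + 5·7^2 + 5·7 + 5 = 5862841; next = 5862840
base 7: 5862840 = 7^(7 + 1) + 5·7^5 + 5·7^4 + 5·7^3 + 5·7^2 + 5·7 + 4; at 8: 8^(8 + 1) + 5·8^5 + 5·8^4 + 5·8^3 + 5·8^2 + 5·8 + 4 = 134404972; next = 134404971
base 8: 134404971 = 8^(8 + 1) + 5·8^5 + 5·8^4 + 5·8^3 + 5·8^2 + 5·8 + 3; at 9: 9^(9 + 1) + 5·9^5 + 5·9^4 + 5·9^3 + 5·9^2 + 5·9 + 3 = 3487116549; next = 3487116548
base 9: 3487116548 = 9^(9 + 1) + 5·9^5 + 5·9^4 + 5·9^3 + 5·9^2 + 5·9 + 2; at 10: 10^(10 + 1) + 5·10^5 + 5·10^4 + 5·10^3 + 5·10^2 + 5·10 + 2 = 100000555552; next = 100000555551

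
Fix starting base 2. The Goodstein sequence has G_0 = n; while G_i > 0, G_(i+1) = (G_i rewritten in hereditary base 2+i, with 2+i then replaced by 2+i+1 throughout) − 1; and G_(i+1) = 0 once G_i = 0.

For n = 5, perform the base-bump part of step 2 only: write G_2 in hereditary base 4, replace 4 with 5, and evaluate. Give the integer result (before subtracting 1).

i=0: 5 = 2^2 + 1 (b=2); 2→3: 3^3 + 1 = 28; 28−1 = 27
i=1: 27 = 3^3 (b=3); 3→4: 4^4 = 256; 256−1 = 255
i=2: 255 = 3·4^3 + 3·4^2 + 3·4 + 3 (b=4); 4→5: 3·5^3 + 3·5^2 + 3·5 + 3 = 468; 468−1 = 467

468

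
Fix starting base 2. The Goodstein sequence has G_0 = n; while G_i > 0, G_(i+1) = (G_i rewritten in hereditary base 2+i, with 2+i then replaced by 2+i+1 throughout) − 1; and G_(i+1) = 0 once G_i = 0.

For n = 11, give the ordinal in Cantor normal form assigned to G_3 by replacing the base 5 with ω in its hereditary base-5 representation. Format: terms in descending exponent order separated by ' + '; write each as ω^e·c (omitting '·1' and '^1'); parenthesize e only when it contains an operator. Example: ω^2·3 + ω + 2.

base 2: 11 = 2^(2 + 1) + 2 + 1; at 3: 3^(3 + 1) + 3 + 1 = 85; next = 84
base 3: 84 = 3^(3 + 1) + 3; at 4: 4^(4 + 1) + 4 = 1028; next = 1027
base 4: 1027 = 4^(4 + 1) + 3; at 5: 5^(5 + 1) + 3 = 15628; next = 15627
base 5: 15627 = 5^(5 + 1) + 2; at 6: 6^(6 + 1) + 2 = 279938; next = 279937

ω^(ω + 1) + 2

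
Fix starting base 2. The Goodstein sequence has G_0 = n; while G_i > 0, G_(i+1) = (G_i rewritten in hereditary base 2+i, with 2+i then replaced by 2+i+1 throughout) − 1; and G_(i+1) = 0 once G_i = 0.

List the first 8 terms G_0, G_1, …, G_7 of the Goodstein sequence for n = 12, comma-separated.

12, 107, 1065, 15685, 280019, 5764910, 134217867, 3486784574

[0] 12 ≡ 2^(2 + 1) + 2^2 (base 2). Lift 3: 108. −1: 107.
[1] 107 ≡ 3^(3 + 1) + 2·3^2 + 2·3 + 2 (base 3). Lift 4: 1066. −1: 1065.
[2] 1065 ≡ 4^(4 + 1) + 2·4^2 + 2·4 + 1 (base 4). Lift 5: 15686. −1: 15685.
[3] 15685 ≡ 5^(5 + 1) + 2·5^2 + 2·5 (base 5). Lift 6: 280020. −1: 280019.
[4] 280019 ≡ 6^(6 + 1) + 2·6^2 + 6 + 5 (base 6). Lift 7: 5764911. −1: 5764910.
[5] 5764910 ≡ 7^(7 + 1) + 2·7^2 + 7 + 4 (base 7). Lift 8: 134217868. −1: 134217867.
[6] 134217867 ≡ 8^(8 + 1) + 2·8^2 + 8 + 3 (base 8). Lift 9: 3486784575. −1: 3486784574.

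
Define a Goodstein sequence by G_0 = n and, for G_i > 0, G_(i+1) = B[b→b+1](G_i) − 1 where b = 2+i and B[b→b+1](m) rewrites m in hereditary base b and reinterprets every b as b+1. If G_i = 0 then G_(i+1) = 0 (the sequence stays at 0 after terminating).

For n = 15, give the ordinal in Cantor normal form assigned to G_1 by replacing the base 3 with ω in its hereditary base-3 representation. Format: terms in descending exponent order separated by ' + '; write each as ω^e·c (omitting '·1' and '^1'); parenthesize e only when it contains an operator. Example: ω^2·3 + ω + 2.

[0] 15 ≡ 2^(2 + 1) + 2^2 + 2 + 1 (base 2). Lift 3: 112. −1: 111.
[1] 111 ≡ 3^(3 + 1) + 3^3 + 3 (base 3). Lift 4: 1284. −1: 1283.

ω^(ω + 1) + ω^ω + ω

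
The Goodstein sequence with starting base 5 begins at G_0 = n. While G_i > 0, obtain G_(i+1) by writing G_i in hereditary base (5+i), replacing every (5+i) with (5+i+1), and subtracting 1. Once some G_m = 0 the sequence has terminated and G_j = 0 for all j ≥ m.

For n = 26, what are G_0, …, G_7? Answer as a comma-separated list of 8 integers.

26, 36, 48, 53, 58, 63, 68, 73

(0) 26|_5 = 5^2 + 1 ↦ 6^2 + 1|_6 = 37 ⇒ 36
(1) 36|_6 = 6^2 ↦ 7^2|_7 = 49 ⇒ 48
(2) 48|_7 = 6·7 + 6 ↦ 6·8 + 6|_8 = 54 ⇒ 53
(3) 53|_8 = 6·8 + 5 ↦ 6·9 + 5|_9 = 59 ⇒ 58
(4) 58|_9 = 6·9 + 4 ↦ 6·10 + 4|_10 = 64 ⇒ 63
(5) 63|_10 = 6·10 + 3 ↦ 6·11 + 3|_11 = 69 ⇒ 68
(6) 68|_11 = 6·11 + 2 ↦ 6·12 + 2|_12 = 74 ⇒ 73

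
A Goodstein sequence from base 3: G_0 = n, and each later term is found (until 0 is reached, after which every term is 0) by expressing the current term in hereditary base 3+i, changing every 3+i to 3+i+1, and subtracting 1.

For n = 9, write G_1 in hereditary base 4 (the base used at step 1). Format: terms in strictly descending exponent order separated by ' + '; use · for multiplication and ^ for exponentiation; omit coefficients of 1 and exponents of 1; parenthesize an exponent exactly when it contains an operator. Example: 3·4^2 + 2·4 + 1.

3·4 + 3

i=0: 9 = 3^2 (b=3); 3→4: 4^2 = 16; 16−1 = 15
i=1: 15 = 3·4 + 3 (b=4); 4→5: 3·5 + 3 = 18; 18−1 = 17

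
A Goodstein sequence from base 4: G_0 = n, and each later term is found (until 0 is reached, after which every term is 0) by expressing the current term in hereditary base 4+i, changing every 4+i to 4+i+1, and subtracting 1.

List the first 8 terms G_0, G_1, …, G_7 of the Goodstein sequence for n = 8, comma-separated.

8, 9, 9, 9, 9, 9, 9, 8

[0] 8 ≡ 2·4 (base 4). Lift 5: 10. −1: 9.
[1] 9 ≡ 5 + 4 (base 5). Lift 6: 10. −1: 9.
[2] 9 ≡ 6 + 3 (base 6). Lift 7: 10. −1: 9.
[3] 9 ≡ 7 + 2 (base 7). Lift 8: 10. −1: 9.
[4] 9 ≡ 8 + 1 (base 8). Lift 9: 10. −1: 9.
[5] 9 ≡ 9 (base 9). Lift 10: 10. −1: 9.
[6] 9 ≡ 9 (base 10). Lift 11: 9. −1: 8.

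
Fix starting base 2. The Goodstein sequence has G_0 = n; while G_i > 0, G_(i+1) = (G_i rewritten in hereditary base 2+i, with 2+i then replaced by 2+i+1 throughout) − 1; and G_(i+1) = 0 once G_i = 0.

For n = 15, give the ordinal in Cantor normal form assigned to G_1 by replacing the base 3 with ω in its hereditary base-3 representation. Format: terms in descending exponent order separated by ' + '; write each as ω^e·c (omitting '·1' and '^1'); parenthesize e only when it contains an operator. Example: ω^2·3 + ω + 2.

i=0: 15 = 2^(2 + 1) + 2^2 + 2 + 1 (b=2); 2→3: 3^(3 + 1) + 3^3 + 3 + 1 = 112; 112−1 = 111
i=1: 111 = 3^(3 + 1) + 3^3 + 3 (b=3); 3→4: 4^(4 + 1) + 4^4 + 4 = 1284; 1284−1 = 1283

ω^(ω + 1) + ω^ω + ω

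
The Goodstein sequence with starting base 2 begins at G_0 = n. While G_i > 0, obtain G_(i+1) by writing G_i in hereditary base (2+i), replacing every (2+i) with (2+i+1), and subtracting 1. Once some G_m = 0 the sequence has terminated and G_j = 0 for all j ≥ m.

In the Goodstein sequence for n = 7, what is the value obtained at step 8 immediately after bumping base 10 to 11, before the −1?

7 —HB2→ 2^2 + 2 + 1 —bump→ 3^3 + 3 + 1 = 31 —(−1)→ 30
30 —HB3→ 3^3 + 3 —bump→ 4^4 + 4 = 260 —(−1)→ 259
259 —HB4→ 4^4 + 3 —bump→ 5^5 + 3 = 3128 —(−1)→ 3127
3127 —HB5→ 5^5 + 2 —bump→ 6^6 + 2 = 46658 —(−1)→ 46657
46657 —HB6→ 6^6 + 1 —bump→ 7^7 + 1 = 823544 —(−1)→ 823543
823543 —HB7→ 7^7 —bump→ 8^8 = 16777216 —(−1)→ 16777215
16777215 —HB8→ 7·8^7 + 7·8^6 + 7·8^5 + 7·8^4 + 7·8^3 + 7·8^2 + 7·8 + 7 —bump→ 7·9^7 + 7·9^6 + 7·9^5 + 7·9^4 + 7·9^3 + 7·9^2 + 7·9 + 7 = 37665880 —(−1)→ 37665879
37665879 —HB9→ 7·9^7 + 7·9^6 + 7·9^5 + 7·9^4 + 7·9^3 + 7·9^2 + 7·9 + 6 —bump→ 7·10^7 + 7·10^6 + 7·10^5 + 7·10^4 + 7·10^3 + 7·10^2 + 7·10 + 6 = 77777776 —(−1)→ 77777775
77777775 —HB10→ 7·10^7 + 7·10^6 + 7·10^5 + 7·10^4 + 7·10^3 + 7·10^2 + 7·10 + 5 —bump→ 7·11^7 + 7·11^6 + 7·11^5 + 7·11^4 + 7·11^3 + 7·11^2 + 7·11 + 5 = 150051214 —(−1)→ 150051213

150051214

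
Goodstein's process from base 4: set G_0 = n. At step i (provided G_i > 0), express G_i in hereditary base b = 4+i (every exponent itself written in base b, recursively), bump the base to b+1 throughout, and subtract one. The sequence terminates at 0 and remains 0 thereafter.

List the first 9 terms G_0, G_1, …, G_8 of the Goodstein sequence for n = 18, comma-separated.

i=0: 18 = 4^2 + 2 (b=4); 4→5: 5^2 + 2 = 27; 27−1 = 26
i=1: 26 = 5^2 + 1 (b=5); 5→6: 6^2 + 1 = 37; 37−1 = 36
i=2: 36 = 6^2 (b=6); 6→7: 7^2 = 49; 49−1 = 48
i=3: 48 = 6·7 + 6 (b=7); 7→8: 6·8 + 6 = 54; 54−1 = 53
i=4: 53 = 6·8 + 5 (b=8); 8→9: 6·9 + 5 = 59; 59−1 = 58
i=5: 58 = 6·9 + 4 (b=9); 9→10: 6·10 + 4 = 64; 64−1 = 63
i=6: 63 = 6·10 + 3 (b=10); 10→11: 6·11 + 3 = 69; 69−1 = 68
i=7: 68 = 6·11 + 2 (b=11); 11→12: 6·12 + 2 = 74; 74−1 = 73

18, 26, 36, 48, 53, 58, 63, 68, 73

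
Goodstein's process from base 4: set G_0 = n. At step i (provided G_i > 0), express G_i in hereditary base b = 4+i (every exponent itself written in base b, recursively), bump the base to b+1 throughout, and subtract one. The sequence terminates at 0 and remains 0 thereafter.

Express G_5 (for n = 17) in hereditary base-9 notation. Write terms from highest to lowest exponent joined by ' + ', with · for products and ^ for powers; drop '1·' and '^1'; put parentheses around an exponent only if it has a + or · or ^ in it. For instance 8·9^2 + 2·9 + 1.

step 0: 17 = 4^2 + 1; sub 5 for 4: 5^2 + 1; = 26; G_1 = 26−1 = 25
step 1: 25 = 5^2; sub 6 for 5: 6^2; = 36; G_2 = 36−1 = 35
step 2: 35 = 5·6 + 5; sub 7 for 6: 5·7 + 5; = 40; G_3 = 40−1 = 39
step 3: 39 = 5·7 + 4; sub 8 for 7: 5·8 + 4; = 44; G_4 = 44−1 = 43
step 4: 43 = 5·8 + 3; sub 9 for 8: 5·9 + 3; = 48; G_5 = 48−1 = 47
step 5: 47 = 5·9 + 2; sub 10 for 9: 5·10 + 2; = 52; G_6 = 52−1 = 51

5·9 + 2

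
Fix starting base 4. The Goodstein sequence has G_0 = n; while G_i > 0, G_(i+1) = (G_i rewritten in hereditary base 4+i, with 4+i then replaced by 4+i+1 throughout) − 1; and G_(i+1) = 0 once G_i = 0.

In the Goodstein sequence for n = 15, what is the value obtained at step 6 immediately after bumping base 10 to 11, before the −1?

15 —HB4→ 3·4 + 3 —bump→ 3·5 + 3 = 18 —(−1)→ 17
17 —HB5→ 3·5 + 2 —bump→ 3·6 + 2 = 20 —(−1)→ 19
19 —HB6→ 3·6 + 1 —bump→ 3·7 + 1 = 22 —(−1)→ 21
21 —HB7→ 3·7 —bump→ 3·8 = 24 —(−1)→ 23
23 —HB8→ 2·8 + 7 —bump→ 2·9 + 7 = 25 —(−1)→ 24
24 —HB9→ 2·9 + 6 —bump→ 2·10 + 6 = 26 —(−1)→ 25
25 —HB10→ 2·10 + 5 —bump→ 2·11 + 5 = 27 —(−1)→ 26

27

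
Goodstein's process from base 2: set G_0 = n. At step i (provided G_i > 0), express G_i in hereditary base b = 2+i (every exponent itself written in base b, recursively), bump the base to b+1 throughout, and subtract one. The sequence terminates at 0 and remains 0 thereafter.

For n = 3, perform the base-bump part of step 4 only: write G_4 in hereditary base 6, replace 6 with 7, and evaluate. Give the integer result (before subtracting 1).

3 —HB2→ 2 + 1 —bump→ 3 + 1 = 4 —(−1)→ 3
3 —HB3→ 3 —bump→ 4 = 4 —(−1)→ 3
3 —HB4→ 3 —bump→ 3 = 3 —(−1)→ 2
2 —HB5→ 2 —bump→ 2 = 2 —(−1)→ 1
1 —HB6→ 1 —bump→ 1 = 1 —(−1)→ 0

1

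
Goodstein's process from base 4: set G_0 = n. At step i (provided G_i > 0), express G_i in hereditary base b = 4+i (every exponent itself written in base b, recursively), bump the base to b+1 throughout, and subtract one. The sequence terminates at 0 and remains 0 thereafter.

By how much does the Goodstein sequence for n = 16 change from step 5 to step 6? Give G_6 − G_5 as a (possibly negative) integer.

base 4: 16 = 4^2; at 5: 5^2 = 25; next = 24
base 5: 24 = 4·5 + 4; at 6: 4·6 + 4 = 28; next = 27
base 6: 27 = 4·6 + 3; at 7: 4·7 + 3 = 31; next = 30
base 7: 30 = 4·7 + 2; at 8: 4·8 + 2 = 34; next = 33
base 8: 33 = 4·8 + 1; at 9: 4·9 + 1 = 37; next = 36
base 9: 36 = 4·9; at 10: 4·10 = 40; next = 39

3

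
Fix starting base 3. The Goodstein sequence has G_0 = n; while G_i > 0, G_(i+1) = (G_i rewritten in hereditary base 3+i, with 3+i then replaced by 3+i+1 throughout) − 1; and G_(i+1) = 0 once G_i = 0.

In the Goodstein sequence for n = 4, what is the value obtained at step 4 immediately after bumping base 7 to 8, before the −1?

2

i=0: 4 = 3 + 1 (b=3); 3→4: 4 + 1 = 5; 5−1 = 4
i=1: 4 = 4 (b=4); 4→5: 5 = 5; 5−1 = 4
i=2: 4 = 4 (b=5); 5→6: 4 = 4; 4−1 = 3
i=3: 3 = 3 (b=6); 6→7: 3 = 3; 3−1 = 2
i=4: 2 = 2 (b=7); 7→8: 2 = 2; 2−1 = 1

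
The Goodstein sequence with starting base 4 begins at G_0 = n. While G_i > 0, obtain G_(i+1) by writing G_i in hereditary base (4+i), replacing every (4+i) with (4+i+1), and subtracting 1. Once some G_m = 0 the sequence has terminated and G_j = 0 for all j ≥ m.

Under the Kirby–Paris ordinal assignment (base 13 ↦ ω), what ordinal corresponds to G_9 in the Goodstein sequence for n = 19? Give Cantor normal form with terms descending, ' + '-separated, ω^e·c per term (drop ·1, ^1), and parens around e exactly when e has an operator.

ω·7 + 2

[0] 19 ≡ 4^2 + 3 (base 4). Lift 5: 28. −1: 27.
[1] 27 ≡ 5^2 + 2 (base 5). Lift 6: 38. −1: 37.
[2] 37 ≡ 6^2 + 1 (base 6). Lift 7: 50. −1: 49.
[3] 49 ≡ 7^2 (base 7). Lift 8: 64. −1: 63.
[4] 63 ≡ 7·8 + 7 (base 8). Lift 9: 70. −1: 69.
[5] 69 ≡ 7·9 + 6 (base 9). Lift 10: 76. −1: 75.
[6] 75 ≡ 7·10 + 5 (base 10). Lift 11: 82. −1: 81.
[7] 81 ≡ 7·11 + 4 (base 11). Lift 12: 88. −1: 87.
[8] 87 ≡ 7·12 + 3 (base 12). Lift 13: 94. −1: 93.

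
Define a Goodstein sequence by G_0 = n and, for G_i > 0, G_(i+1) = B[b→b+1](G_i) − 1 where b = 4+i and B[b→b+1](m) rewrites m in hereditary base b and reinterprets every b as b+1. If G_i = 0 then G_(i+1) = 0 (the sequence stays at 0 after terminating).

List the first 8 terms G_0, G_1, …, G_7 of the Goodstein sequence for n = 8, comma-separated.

8, 9, 9, 9, 9, 9, 9, 8

G_0 = 8. HB_4(8) = 2·4. Bump = 10. G_1 = 9.
G_1 = 9. HB_5(9) = 5 + 4. Bump = 10. G_2 = 9.
G_2 = 9. HB_6(9) = 6 + 3. Bump = 10. G_3 = 9.
G_3 = 9. HB_7(9) = 7 + 2. Bump = 10. G_4 = 9.
G_4 = 9. HB_8(9) = 8 + 1. Bump = 10. G_5 = 9.
G_5 = 9. HB_9(9) = 9. Bump = 10. G_6 = 9.
G_6 = 9. HB_10(9) = 9. Bump = 9. G_7 = 8.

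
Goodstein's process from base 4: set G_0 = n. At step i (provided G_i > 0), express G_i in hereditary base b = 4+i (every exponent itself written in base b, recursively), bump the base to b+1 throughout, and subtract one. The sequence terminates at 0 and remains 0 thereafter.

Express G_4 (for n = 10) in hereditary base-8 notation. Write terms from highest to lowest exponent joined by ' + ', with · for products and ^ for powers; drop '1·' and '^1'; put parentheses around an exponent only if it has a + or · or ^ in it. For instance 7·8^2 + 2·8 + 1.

base 4: 10 = 2·4 + 2; at 5: 2·5 + 2 = 12; next = 11
base 5: 11 = 2·5 + 1; at 6: 2·6 + 1 = 13; next = 12
base 6: 12 = 2·6; at 7: 2·7 = 14; next = 13
base 7: 13 = 7 + 6; at 8: 8 + 6 = 14; next = 13
base 8: 13 = 8 + 5; at 9: 9 + 5 = 14; next = 13

8 + 5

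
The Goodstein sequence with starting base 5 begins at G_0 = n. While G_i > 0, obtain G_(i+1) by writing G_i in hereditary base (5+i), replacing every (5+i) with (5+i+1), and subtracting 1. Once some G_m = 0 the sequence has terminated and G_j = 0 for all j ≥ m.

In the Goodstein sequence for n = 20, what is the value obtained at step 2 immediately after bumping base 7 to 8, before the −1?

28

i=0: 20 = 4·5 (b=5); 5→6: 4·6 = 24; 24−1 = 23
i=1: 23 = 3·6 + 5 (b=6); 6→7: 3·7 + 5 = 26; 26−1 = 25
i=2: 25 = 3·7 + 4 (b=7); 7→8: 3·8 + 4 = 28; 28−1 = 27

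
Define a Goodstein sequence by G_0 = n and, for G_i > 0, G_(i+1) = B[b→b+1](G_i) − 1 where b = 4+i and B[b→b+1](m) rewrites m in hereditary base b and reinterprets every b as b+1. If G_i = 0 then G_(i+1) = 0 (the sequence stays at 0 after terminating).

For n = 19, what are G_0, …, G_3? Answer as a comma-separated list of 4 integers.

i=0: 19 = 4^2 + 3 (b=4); 4→5: 5^2 + 3 = 28; 28−1 = 27
i=1: 27 = 5^2 + 2 (b=5); 5→6: 6^2 + 2 = 38; 38−1 = 37
i=2: 37 = 6^2 + 1 (b=6); 6→7: 7^2 + 1 = 50; 50−1 = 49

19, 27, 37, 49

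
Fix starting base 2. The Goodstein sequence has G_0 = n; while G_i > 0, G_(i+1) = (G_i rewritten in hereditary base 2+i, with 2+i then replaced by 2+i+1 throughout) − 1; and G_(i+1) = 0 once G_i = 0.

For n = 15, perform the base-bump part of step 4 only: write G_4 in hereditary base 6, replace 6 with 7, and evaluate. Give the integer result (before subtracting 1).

step 0: 15 = 2^(2 + 1) + 2^2 + 2 + 1; sub 3 for 2: 3^(3 + 1) + 3^3 + 3 + 1; = 112; G_1 = 112−1 = 111
step 1: 111 = 3^(3 + 1) + 3^3 + 3; sub 4 for 3: 4^(4 + 1) + 4^4 + 4; = 1284; G_2 = 1284−1 = 1283
step 2: 1283 = 4^(4 + 1) + 4^4 + 3; sub 5 for 4: 5^(5 + 1) + 5^5 + 3; = 18753; G_3 = 18753−1 = 18752
step 3: 18752 = 5^(5 + 1) + 5^5 + 2; sub 6 for 5: 6^(6 + 1) + 6^6 + 2; = 326594; G_4 = 326594−1 = 326593
step 4: 326593 = 6^(6 + 1) + 6^6 + 1; sub 7 for 6: 7^(7 + 1) + 7^7 + 1; = 6588345; G_5 = 6588345−1 = 6588344

6588345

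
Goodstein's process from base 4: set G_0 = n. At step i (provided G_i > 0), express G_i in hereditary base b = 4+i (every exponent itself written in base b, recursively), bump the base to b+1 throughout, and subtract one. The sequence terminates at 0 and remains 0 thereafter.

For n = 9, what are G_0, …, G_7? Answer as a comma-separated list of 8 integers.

9 —HB4→ 2·4 + 1 —bump→ 2·5 + 1 = 11 —(−1)→ 10
10 —HB5→ 2·5 —bump→ 2·6 = 12 —(−1)→ 11
11 —HB6→ 6 + 5 —bump→ 7 + 5 = 12 —(−1)→ 11
11 —HB7→ 7 + 4 —bump→ 8 + 4 = 12 —(−1)→ 11
11 —HB8→ 8 + 3 —bump→ 9 + 3 = 12 —(−1)→ 11
11 —HB9→ 9 + 2 —bump→ 10 + 2 = 12 —(−1)→ 11
11 —HB10→ 10 + 1 —bump→ 11 + 1 = 12 —(−1)→ 11

9, 10, 11, 11, 11, 11, 11, 11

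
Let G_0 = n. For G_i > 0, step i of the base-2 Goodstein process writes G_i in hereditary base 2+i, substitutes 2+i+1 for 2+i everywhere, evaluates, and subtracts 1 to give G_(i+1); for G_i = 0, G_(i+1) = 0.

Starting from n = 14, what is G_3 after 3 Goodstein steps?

18750

i=0: 14 = 2^(2 + 1) + 2^2 + 2 (b=2); 2→3: 3^(3 + 1) + 3^3 + 3 = 111; 111−1 = 110
i=1: 110 = 3^(3 + 1) + 3^3 + 2 (b=3); 3→4: 4^(4 + 1) + 4^4 + 2 = 1282; 1282−1 = 1281
i=2: 1281 = 4^(4 + 1) + 4^4 + 1 (b=4); 4→5: 5^(5 + 1) + 5^5 + 1 = 18751; 18751−1 = 18750
i=3: 18750 = 5^(5 + 1) + 5^5 (b=5); 5→6: 6^(6 + 1) + 6^6 = 326592; 326592−1 = 326591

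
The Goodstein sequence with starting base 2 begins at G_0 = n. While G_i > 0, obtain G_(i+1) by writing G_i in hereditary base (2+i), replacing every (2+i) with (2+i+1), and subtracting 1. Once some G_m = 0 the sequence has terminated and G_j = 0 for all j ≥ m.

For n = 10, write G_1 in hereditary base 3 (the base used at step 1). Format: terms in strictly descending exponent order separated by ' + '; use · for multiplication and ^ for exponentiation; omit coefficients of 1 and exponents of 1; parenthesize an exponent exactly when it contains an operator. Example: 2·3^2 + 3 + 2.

3^(3 + 1) + 2

step 0: 10 = 2^(2 + 1) + 2; sub 3 for 2: 3^(3 + 1) + 3; = 84; G_1 = 84−1 = 83
step 1: 83 = 3^(3 + 1) + 2; sub 4 for 3: 4^(4 + 1) + 2; = 1026; G_2 = 1026−1 = 1025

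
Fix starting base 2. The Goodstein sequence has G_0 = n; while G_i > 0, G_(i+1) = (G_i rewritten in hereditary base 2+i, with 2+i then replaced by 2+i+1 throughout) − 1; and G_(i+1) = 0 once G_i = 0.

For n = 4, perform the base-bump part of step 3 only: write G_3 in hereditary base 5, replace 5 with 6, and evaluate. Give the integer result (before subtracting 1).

84

4 —HB2→ 2^2 —bump→ 3^3 = 27 —(−1)→ 26
26 —HB3→ 2·3^2 + 2·3 + 2 —bump→ 2·4^2 + 2·4 + 2 = 42 —(−1)→ 41
41 —HB4→ 2·4^2 + 2·4 + 1 —bump→ 2·5^2 + 2·5 + 1 = 61 —(−1)→ 60
60 —HB5→ 2·5^2 + 2·5 —bump→ 2·6^2 + 2·6 = 84 —(−1)→ 83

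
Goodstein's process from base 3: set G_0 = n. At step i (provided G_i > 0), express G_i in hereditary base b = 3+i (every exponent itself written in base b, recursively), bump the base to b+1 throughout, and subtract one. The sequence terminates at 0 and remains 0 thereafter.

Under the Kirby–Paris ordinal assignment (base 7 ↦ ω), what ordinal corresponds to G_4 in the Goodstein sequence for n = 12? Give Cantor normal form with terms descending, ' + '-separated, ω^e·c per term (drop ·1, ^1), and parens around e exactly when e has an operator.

ω^2

G_0=12  [base 3] 3^2 + 3  →[3↦4]→  4^2 + 4 = 20  −1 ⇒ G_1=19
G_1=19  [base 4] 4^2 + 3  →[4↦5]→  5^2 + 3 = 28  −1 ⇒ G_2=27
G_2=27  [base 5] 5^2 + 2  →[5↦6]→  6^2 + 2 = 38  −1 ⇒ G_3=37
G_3=37  [base 6] 6^2 + 1  →[6↦7]→  7^2 + 1 = 50  −1 ⇒ G_4=49
G_4=49  [base 7] 7^2  →[7↦8]→  8^2 = 64  −1 ⇒ G_5=63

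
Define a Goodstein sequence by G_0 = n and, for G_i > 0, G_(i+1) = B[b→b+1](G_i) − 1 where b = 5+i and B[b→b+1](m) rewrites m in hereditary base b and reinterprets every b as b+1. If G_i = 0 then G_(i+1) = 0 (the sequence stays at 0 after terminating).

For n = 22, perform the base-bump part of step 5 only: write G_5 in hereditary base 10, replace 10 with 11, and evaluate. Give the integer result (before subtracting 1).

base 5: 22 = 4·5 + 2; at 6: 4·6 + 2 = 26; next = 25
base 6: 25 = 4·6 + 1; at 7: 4·7 + 1 = 29; next = 28
base 7: 28 = 4·7; at 8: 4·8 = 32; next = 31
base 8: 31 = 3·8 + 7; at 9: 3·9 + 7 = 34; next = 33
base 9: 33 = 3·9 + 6; at 10: 3·10 + 6 = 36; next = 35

38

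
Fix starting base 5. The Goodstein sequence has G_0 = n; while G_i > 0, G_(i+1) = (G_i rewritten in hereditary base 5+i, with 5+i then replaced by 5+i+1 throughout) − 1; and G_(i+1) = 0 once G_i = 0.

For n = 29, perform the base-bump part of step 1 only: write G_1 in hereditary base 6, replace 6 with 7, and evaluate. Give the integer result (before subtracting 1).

G_0 = 29. HB_5(29) = 5^2 + 4. Bump = 40. G_1 = 39.
G_1 = 39. HB_6(39) = 6^2 + 3. Bump = 52. G_2 = 51.

52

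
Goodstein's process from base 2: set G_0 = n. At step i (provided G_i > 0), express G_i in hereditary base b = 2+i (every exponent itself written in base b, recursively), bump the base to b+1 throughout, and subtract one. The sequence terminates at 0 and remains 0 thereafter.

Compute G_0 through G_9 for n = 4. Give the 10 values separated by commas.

4, 26, 41, 60, 83, 109, 139, 173, 211, 253

base 2: 4 = 2^2; at 3: 3^3 = 27; next = 26
base 3: 26 = 2·3^2 + 2·3 + 2; at 4: 2·4^2 + 2·4 + 2 = 42; next = 41
base 4: 41 = 2·4^2 + 2·4 + 1; at 5: 2·5^2 + 2·5 + 1 = 61; next = 60
base 5: 60 = 2·5^2 + 2·5; at 6: 2·6^2 + 2·6 = 84; next = 83
base 6: 83 = 2·6^2 + 6 + 5; at 7: 2·7^2 + 7 + 5 = 110; next = 109
base 7: 109 = 2·7^2 + 7 + 4; at 8: 2·8^2 + 8 + 4 = 140; next = 139
base 8: 139 = 2·8^2 + 8 + 3; at 9: 2·9^2 + 9 + 3 = 174; next = 173
base 9: 173 = 2·9^2 + 9 + 2; at 10: 2·10^2 + 10 + 2 = 212; next = 211
base 10: 211 = 2·10^2 + 10 + 1; at 11: 2·11^2 + 11 + 1 = 254; next = 253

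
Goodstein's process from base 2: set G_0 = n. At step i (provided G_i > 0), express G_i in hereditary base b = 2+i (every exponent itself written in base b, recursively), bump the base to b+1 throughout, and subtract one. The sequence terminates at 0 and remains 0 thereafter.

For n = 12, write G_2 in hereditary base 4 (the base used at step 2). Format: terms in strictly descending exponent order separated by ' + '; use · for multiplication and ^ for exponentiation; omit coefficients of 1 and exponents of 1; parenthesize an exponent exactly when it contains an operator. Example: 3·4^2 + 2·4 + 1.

(0) 12|_2 = 2^(2 + 1) + 2^2 ↦ 3^(3 + 1) + 3^3|_3 = 108 ⇒ 107
(1) 107|_3 = 3^(3 + 1) + 2·3^2 + 2·3 + 2 ↦ 4^(4 + 1) + 2·4^2 + 2·4 + 2|_4 = 1066 ⇒ 1065

4^(4 + 1) + 2·4^2 + 2·4 + 1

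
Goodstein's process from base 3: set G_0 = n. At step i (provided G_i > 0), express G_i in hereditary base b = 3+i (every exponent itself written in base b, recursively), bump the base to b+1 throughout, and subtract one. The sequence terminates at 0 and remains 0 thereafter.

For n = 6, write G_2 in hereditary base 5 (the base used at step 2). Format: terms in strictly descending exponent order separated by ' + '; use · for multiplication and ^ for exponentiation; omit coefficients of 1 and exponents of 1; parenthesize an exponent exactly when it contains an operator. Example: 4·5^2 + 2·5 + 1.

step 0: 6 = 2·3; sub 4 for 3: 2·4; = 8; G_1 = 8−1 = 7
step 1: 7 = 4 + 3; sub 5 for 4: 5 + 3; = 8; G_2 = 8−1 = 7
step 2: 7 = 5 + 2; sub 6 for 5: 6 + 2; = 8; G_3 = 8−1 = 7

5 + 2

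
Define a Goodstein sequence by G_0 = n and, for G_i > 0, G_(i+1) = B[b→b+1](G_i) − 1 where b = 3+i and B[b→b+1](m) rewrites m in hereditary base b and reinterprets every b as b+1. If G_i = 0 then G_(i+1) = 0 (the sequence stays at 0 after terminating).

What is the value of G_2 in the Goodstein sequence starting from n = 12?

base 3: 12 = 3^2 + 3; at 4: 4^2 + 4 = 20; next = 19
base 4: 19 = 4^2 + 3; at 5: 5^2 + 3 = 28; next = 27
base 5: 27 = 5^2 + 2; at 6: 6^2 + 2 = 38; next = 37

27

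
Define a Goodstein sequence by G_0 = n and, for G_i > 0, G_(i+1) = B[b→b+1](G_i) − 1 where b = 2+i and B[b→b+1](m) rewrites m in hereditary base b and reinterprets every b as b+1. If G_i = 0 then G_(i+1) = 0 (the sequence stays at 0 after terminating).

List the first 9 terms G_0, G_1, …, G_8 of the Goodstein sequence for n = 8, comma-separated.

i=0: 8 = 2^(2 + 1) (b=2); 2→3: 3^(3 + 1) = 81; 81−1 = 80
i=1: 80 = 2·3^3 + 2·3^2 + 2·3 + 2 (b=3); 3→4: 2·4^4 + 2·4^2 + 2·4 + 2 = 554; 554−1 = 553
i=2: 553 = 2·4^4 + 2·4^2 + 2·4 + 1 (b=4); 4→5: 2·5^5 + 2·5^2 + 2·5 + 1 = 6311; 6311−1 = 6310
i=3: 6310 = 2·5^5 + 2·5^2 + 2·5 (b=5); 5→6: 2·6^6 + 2·6^2 + 2·6 = 93396; 93396−1 = 93395
i=4: 93395 = 2·6^6 + 2·6^2 + 6 + 5 (b=6); 6→7: 2·7^7 + 2·7^2 + 7 + 5 = 1647196; 1647196−1 = 1647195
i=5: 1647195 = 2·7^7 + 2·7^2 + 7 + 4 (b=7); 7→8: 2·8^8 + 2·8^2 + 8 + 4 = 33554572; 33554572−1 = 33554571
i=6: 33554571 = 2·8^8 + 2·8^2 + 8 + 3 (b=8); 8→9: 2·9^9 + 2·9^2 + 9 + 3 = 774841152; 774841152−1 = 774841151
i=7: 774841151 = 2·9^9 + 2·9^2 + 9 + 2 (b=9); 9→10: 2·10^10 + 2·10^2 + 10 + 2 = 20000000212; 20000000212−1 = 20000000211

8, 80, 553, 6310, 93395, 1647195, 33554571, 774841151, 20000000211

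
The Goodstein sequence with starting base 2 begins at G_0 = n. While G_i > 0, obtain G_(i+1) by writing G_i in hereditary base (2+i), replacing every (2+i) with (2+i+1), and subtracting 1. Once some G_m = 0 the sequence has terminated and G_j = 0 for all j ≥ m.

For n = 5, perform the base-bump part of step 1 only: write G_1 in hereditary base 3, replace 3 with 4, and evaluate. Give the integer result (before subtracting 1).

G_0 = 5. HB_2(5) = 2^2 + 1. Bump = 28. G_1 = 27.
G_1 = 27. HB_3(27) = 3^3. Bump = 256. G_2 = 255.

256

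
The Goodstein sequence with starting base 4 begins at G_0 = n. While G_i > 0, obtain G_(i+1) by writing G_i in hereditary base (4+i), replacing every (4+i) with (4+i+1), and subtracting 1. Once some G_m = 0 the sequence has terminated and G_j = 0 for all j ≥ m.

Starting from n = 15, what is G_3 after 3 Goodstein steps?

21

base 4: 15 = 3·4 + 3; at 5: 3·5 + 3 = 18; next = 17
base 5: 17 = 3·5 + 2; at 6: 3·6 + 2 = 20; next = 19
base 6: 19 = 3·6 + 1; at 7: 3·7 + 1 = 22; next = 21
base 7: 21 = 3·7; at 8: 3·8 = 24; next = 23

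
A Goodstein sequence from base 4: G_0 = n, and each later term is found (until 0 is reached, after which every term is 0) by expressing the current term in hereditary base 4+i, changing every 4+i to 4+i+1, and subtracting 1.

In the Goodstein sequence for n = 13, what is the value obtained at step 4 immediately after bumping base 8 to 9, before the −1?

base 4: 13 = 3·4 + 1; at 5: 3·5 + 1 = 16; next = 15
base 5: 15 = 3·5; at 6: 3·6 = 18; next = 17
base 6: 17 = 2·6 + 5; at 7: 2·7 + 5 = 19; next = 18
base 7: 18 = 2·7 + 4; at 8: 2·8 + 4 = 20; next = 19
base 8: 19 = 2·8 + 3; at 9: 2·9 + 3 = 21; next = 20

21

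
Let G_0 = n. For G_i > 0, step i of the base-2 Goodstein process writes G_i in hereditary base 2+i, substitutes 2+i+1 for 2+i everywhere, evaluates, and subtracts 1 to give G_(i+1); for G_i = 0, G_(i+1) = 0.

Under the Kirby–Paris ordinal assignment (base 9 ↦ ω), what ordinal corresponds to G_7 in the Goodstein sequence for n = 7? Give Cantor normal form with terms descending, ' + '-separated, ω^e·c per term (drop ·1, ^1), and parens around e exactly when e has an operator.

base 2: 7 = 2^2 + 2 + 1; at 3: 3^3 + 3 + 1 = 31; next = 30
base 3: 30 = 3^3 + 3; at 4: 4^4 + 4 = 260; next = 259
base 4: 259 = 4^4 + 3; at 5: 5^5 + 3 = 3128; next = 3127
base 5: 3127 = 5^5 + 2; at 6: 6^6 + 2 = 46658; next = 46657
base 6: 46657 = 6^6 + 1; at 7: 7^7 + 1 = 823544; next = 823543
base 7: 823543 = 7^7; at 8: 8^8 = 16777216; next = 16777215
base 8: 16777215 = 7·8^7 + 7·8^6 + 7·8^5 + 7·8^4 + 7·8^3 + 7·8^2 + 7·8 + 7; at 9: 7·9^7 + 7·9^6 + 7·9^5 + 7·9^4 + 7·9^3 + 7·9^2 + 7·9 + 7 = 37665880; next = 37665879

ω^7·7 + ω^6·7 + ω^5·7 + ω^4·7 + ω^3·7 + ω^2·7 + ω·7 + 6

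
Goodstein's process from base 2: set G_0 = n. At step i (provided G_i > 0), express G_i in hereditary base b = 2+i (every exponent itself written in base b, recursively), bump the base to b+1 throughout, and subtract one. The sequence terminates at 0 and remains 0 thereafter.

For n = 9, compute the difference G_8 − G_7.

28837739404

step 0: 9 = 2^(2 + 1) + 1; sub 3 for 2: 3^(3 + 1) + 1; = 82; G_1 = 82−1 = 81
step 1: 81 = 3^(3 + 1); sub 4 for 3: 4^(4 + 1); = 1024; G_2 = 1024−1 = 1023
step 2: 1023 = 3·4^4 + 3·4^3 + 3·4^2 + 3·4 + 3; sub 5 for 4: 3·5^5 + 3·5^3 + 3·5^2 + 3·5 + 3; = 9843; G_3 = 9843−1 = 9842
step 3: 9842 = 3·5^5 + 3·5^3 + 3·5^2 + 3·5 + 2; sub 6 for 5: 3·6^6 + 3·6^3 + 3·6^2 + 3·6 + 2; = 140744; G_4 = 140744−1 = 140743
step 4: 140743 = 3·6^6 + 3·6^3 + 3·6^2 + 3·6 + 1; sub 7 for 6: 3·7^7 + 3·7^3 + 3·7^2 + 3·7 + 1; = 2471827; G_5 = 2471827−1 = 2471826
step 5: 2471826 = 3·7^7 + 3·7^3 + 3·7^2 + 3·7; sub 8 for 7: 3·8^8 + 3·8^3 + 3·8^2 + 3·8; = 50333400; G_6 = 50333400−1 = 50333399
step 6: 50333399 = 3·8^8 + 3·8^3 + 3·8^2 + 2·8 + 7; sub 9 for 8: 3·9^9 + 3·9^3 + 3·9^2 + 2·9 + 7; = 1162263922; G_7 = 1162263922−1 = 1162263921
step 7: 1162263921 = 3·9^9 + 3·9^3 + 3·9^2 + 2·9 + 6; sub 10 for 9: 3·10^10 + 3·10^3 + 3·10^2 + 2·10 + 6; = 30000003326; G_8 = 30000003326−1 = 30000003325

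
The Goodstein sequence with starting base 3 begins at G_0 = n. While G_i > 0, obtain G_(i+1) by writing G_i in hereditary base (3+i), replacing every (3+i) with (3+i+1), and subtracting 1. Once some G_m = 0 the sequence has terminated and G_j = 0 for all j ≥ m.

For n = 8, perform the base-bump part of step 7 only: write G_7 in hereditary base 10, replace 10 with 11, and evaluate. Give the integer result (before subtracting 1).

step 0: 8 = 2·3 + 2; sub 4 for 3: 2·4 + 2; = 10; G_1 = 10−1 = 9
step 1: 9 = 2·4 + 1; sub 5 for 4: 2·5 + 1; = 11; G_2 = 11−1 = 10
step 2: 10 = 2·5; sub 6 for 5: 2·6; = 12; G_3 = 12−1 = 11
step 3: 11 = 6 + 5; sub 7 for 6: 7 + 5; = 12; G_4 = 12−1 = 11
step 4: 11 = 7 + 4; sub 8 for 7: 8 + 4; = 12; G_5 = 12−1 = 11
step 5: 11 = 8 + 3; sub 9 for 8: 9 + 3; = 12; G_6 = 12−1 = 11
step 6: 11 = 9 + 2; sub 10 for 9: 10 + 2; = 12; G_7 = 12−1 = 11

12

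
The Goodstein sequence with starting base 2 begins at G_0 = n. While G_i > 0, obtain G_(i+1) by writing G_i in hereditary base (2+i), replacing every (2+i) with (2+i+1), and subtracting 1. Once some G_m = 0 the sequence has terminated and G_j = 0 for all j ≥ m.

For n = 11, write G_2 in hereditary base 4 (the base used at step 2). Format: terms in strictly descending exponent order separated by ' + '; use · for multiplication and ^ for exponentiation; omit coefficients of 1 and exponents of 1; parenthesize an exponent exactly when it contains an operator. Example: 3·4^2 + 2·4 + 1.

G_0=11  [base 2] 2^(2 + 1) + 2 + 1  →[2↦3]→  3^(3 + 1) + 3 + 1 = 85  −1 ⇒ G_1=84
G_1=84  [base 3] 3^(3 + 1) + 3  →[3↦4]→  4^(4 + 1) + 4 = 1028  −1 ⇒ G_2=1027

4^(4 + 1) + 3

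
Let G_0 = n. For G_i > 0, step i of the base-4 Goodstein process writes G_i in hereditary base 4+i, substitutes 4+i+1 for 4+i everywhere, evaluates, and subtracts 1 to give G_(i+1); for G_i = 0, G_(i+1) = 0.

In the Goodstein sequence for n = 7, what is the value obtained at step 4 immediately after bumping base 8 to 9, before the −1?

7

step 0: 7 = 4 + 3; sub 5 for 4: 5 + 3; = 8; G_1 = 8−1 = 7
step 1: 7 = 5 + 2; sub 6 for 5: 6 + 2; = 8; G_2 = 8−1 = 7
step 2: 7 = 6 + 1; sub 7 for 6: 7 + 1; = 8; G_3 = 8−1 = 7
step 3: 7 = 7; sub 8 for 7: 8; = 8; G_4 = 8−1 = 7
step 4: 7 = 7; sub 9 for 8: 7; = 7; G_5 = 7−1 = 6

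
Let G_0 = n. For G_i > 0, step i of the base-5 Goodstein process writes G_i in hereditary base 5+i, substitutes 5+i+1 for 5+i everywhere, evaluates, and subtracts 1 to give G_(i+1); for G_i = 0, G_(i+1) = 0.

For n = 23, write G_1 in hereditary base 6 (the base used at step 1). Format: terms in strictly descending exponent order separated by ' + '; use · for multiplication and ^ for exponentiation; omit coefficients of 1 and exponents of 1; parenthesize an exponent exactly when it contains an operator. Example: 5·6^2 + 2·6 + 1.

4·6 + 2

[0] 23 ≡ 4·5 + 3 (base 5). Lift 6: 27. −1: 26.
[1] 26 ≡ 4·6 + 2 (base 6). Lift 7: 30. −1: 29.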